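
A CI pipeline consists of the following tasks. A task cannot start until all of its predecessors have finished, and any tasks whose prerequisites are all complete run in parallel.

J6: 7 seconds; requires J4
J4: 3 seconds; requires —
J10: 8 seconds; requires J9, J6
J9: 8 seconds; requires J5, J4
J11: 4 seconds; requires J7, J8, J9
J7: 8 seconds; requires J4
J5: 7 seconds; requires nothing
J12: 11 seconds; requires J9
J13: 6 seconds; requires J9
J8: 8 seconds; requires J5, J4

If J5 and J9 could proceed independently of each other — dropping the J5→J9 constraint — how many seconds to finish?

22

Original critical path: J5→J9→J12 = 7+8+11 = 26 ⇒ 26 seconds.
Without J5→J9, J9's earliest start moves from 7 to 3.
The longest chain is now J4→J9→J12 = 3+8+11 = 22, so the project takes 22 seconds.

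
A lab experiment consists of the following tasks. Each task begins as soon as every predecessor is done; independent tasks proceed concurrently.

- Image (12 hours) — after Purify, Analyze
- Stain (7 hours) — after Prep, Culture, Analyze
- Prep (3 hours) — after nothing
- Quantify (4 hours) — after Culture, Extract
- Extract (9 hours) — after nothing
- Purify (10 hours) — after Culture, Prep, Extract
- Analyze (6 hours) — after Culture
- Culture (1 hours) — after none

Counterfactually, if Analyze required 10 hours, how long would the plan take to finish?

Critical path before the change: Extract→Purify→Image = 9+10+12 = 31 giving 31 hours.
Analyze is off the critical path — its longest chain is 19 hours, giving 12 of slack.
That remains the longest chain; total 31 hours.

31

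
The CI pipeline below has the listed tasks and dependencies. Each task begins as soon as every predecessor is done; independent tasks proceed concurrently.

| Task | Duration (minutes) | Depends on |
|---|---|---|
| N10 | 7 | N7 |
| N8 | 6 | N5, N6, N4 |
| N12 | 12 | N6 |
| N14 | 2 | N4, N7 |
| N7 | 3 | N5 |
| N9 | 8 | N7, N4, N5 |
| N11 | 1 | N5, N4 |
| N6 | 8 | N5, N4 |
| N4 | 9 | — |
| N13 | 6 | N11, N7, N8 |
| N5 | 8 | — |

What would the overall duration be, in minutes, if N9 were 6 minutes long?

Actual critical path: N4→N6→N8→N13 = 9+8+6+6 = 29 ⇒ 29 minutes.
N9 has 10 minutes of float (longest path through it is 19).
The critical path is still N4→N6→N8→N13; finish is now 29 minutes.

29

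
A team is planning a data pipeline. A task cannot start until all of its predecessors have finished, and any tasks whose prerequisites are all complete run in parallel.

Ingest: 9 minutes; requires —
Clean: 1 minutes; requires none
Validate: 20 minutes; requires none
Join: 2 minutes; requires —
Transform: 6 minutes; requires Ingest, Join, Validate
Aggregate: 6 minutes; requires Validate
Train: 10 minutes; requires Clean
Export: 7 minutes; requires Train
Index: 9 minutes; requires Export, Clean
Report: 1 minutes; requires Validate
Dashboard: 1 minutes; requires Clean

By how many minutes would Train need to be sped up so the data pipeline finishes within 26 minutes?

1

Current finish: 27 minutes; target: 26.
Train is on every critical path, so each minute cut from Train cuts the finish by one (this holds down to a finish of 26).
Need 27 − 26 = 1 minute off Train → Train becomes 9 minutes, finish becomes 26.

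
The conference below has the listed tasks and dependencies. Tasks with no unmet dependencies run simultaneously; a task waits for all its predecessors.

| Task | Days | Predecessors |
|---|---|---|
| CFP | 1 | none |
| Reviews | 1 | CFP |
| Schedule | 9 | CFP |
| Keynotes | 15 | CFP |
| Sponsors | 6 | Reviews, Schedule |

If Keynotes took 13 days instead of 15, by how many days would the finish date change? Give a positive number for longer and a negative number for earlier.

As given, the longest chain is CFP→Keynotes = 1+15 = 16, so the finish is 16 days.
Since Keynotes is critical, the -2 change carries straight to that chain (now 14 days).
New critical path: CFP→Schedule→Sponsors = 1+9+6 = 16 ⇒ 16 days.
Change in finish: 16 − 16 = +0 days.

0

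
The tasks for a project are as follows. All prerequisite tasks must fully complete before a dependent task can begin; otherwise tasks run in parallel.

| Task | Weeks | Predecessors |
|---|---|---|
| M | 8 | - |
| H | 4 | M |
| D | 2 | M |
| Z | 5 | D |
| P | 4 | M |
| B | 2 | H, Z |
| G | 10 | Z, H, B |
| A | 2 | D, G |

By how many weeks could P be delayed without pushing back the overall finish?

M→D→Z→B→G→A = 8+2+5+2+10+2 = 29 sets the makespan at 29 weeks.
P finishes as early as 12 and must finish by 29.
Float = 29 − 12 = 17.

17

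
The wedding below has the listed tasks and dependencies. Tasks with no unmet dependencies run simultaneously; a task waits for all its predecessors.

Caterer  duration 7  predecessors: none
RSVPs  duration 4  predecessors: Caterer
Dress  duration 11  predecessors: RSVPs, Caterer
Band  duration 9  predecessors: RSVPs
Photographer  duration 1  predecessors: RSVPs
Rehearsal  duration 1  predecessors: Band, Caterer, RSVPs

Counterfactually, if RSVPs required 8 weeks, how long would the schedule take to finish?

Baseline: Caterer→RSVPs→Dress = 7+4+11 = 22 → 22 weeks.
RSVPs lies on that path, so at 8 weeks the path becomes 26 weeks.
That remains the longest chain; total 26 weeks.

26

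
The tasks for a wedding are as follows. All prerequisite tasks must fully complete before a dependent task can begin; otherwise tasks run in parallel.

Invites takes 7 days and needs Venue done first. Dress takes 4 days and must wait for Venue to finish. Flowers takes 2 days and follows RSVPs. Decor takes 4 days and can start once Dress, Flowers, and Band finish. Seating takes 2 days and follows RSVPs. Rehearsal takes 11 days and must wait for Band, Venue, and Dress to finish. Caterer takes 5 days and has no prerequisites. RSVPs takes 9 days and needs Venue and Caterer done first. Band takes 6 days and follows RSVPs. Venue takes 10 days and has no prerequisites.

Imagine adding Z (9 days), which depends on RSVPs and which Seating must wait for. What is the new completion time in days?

36

Originally the project takes 36 days.
With Z inserted, Seating now waits for max(RSVPs, Z).
New critical path: Venue→RSVPs→Band→Rehearsal = 10+9+6+11 = 36 ⇒ 36 days.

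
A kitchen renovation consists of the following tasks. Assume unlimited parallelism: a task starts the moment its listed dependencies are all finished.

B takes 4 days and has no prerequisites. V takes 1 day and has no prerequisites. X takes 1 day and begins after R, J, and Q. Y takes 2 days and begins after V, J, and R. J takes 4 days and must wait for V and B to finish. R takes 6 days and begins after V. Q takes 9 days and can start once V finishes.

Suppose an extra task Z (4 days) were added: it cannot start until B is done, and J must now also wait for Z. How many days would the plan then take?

Originally the plan takes 11 days.
With Z inserted, J now waits for max(V, B, Z).
New critical path: B→Z→J→Y = 4+4+4+2 = 14 ⇒ 14 days.

14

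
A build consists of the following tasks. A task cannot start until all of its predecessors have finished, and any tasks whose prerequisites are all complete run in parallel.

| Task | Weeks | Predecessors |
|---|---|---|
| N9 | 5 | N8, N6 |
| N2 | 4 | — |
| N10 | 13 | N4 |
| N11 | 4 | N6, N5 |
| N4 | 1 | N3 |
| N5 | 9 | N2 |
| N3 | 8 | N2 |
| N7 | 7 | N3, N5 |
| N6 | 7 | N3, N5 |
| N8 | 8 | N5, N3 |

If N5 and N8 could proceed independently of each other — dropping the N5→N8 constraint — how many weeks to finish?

With the dependency in place, N2→N3→N4→N10 = 4+8+1+13 = 26 sets the finish at 26 weeks.
Without N5→N8, N8's earliest start moves from 13 to 12.
The longest chain is now N2→N3→N4→N10 = 4+8+1+13 = 26, so the project takes 26 weeks.

26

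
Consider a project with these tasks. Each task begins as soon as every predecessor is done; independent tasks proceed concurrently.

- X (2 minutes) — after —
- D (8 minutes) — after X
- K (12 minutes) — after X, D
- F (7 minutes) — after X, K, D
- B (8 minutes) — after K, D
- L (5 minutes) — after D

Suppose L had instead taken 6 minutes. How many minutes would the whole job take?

Critical path before the change: X→D→K→B = 2+8+12+8 = 30 giving 30 minutes.
L has 15 minutes of float (longest path through it is 15).
That remains the longest chain; total 30 minutes.

30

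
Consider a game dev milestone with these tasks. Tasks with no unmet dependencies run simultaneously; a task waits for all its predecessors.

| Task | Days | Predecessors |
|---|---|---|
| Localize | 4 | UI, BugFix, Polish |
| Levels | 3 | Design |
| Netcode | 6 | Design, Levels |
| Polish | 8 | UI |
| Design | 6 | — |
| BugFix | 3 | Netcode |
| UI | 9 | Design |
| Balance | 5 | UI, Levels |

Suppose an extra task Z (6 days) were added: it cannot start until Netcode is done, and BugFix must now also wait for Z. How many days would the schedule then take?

28

Originally the schedule takes 27 days.
With Z inserted, BugFix now waits for max(Netcode, Z).
New critical path: Design→Levels→Netcode→Z→BugFix→Localize = 6+3+6+6+3+4 = 28 ⇒ 28 days.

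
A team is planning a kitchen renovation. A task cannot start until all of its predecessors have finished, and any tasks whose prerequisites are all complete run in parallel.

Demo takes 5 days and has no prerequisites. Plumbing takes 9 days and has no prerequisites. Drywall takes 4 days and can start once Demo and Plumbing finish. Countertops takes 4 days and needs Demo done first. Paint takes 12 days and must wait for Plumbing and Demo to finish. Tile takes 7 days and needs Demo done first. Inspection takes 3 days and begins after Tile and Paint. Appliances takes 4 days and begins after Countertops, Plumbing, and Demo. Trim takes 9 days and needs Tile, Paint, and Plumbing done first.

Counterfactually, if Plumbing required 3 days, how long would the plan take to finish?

Baseline: Plumbing→Paint→Trim = 9+12+9 = 30 → 30 days.
Plumbing lies on that path, so at 3 days the path becomes 24 days.
Now Demo→Paint→Trim = 5+12+9 = 26 is longest, so the finish becomes 26 days.

26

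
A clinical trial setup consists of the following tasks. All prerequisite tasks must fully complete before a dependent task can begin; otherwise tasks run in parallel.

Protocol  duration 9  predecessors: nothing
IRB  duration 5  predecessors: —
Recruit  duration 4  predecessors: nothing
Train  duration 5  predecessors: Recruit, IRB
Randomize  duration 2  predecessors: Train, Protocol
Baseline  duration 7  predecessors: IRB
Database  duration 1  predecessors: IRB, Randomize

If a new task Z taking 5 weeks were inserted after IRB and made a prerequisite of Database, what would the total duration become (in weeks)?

Originally the clinical trial setup takes 13 weeks.
With Z inserted, Database now waits for max(IRB, Randomize, Z).
New critical path: IRB→Train→Randomize→Database = 5+5+2+1 = 13 ⇒ 13 weeks.

13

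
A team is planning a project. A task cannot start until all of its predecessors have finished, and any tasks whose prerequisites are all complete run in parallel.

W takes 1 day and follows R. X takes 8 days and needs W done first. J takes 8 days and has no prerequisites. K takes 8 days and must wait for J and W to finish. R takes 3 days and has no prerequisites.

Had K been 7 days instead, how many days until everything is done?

15

Baseline: J→K = 8+8 = 16 → 16 days.
K lies on that path, so at 7 days the path becomes 15 days.
No other chain overtakes it, so the finish is 15 days.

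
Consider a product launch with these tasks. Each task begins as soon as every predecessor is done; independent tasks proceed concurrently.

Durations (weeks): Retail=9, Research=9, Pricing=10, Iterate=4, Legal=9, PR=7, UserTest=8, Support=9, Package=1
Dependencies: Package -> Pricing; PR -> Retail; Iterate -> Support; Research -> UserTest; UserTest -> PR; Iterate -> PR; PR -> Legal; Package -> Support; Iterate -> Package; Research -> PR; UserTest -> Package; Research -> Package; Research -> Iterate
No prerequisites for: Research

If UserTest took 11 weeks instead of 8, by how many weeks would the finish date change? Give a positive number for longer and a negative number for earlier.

Critical path before the change: Research→UserTest→PR→Retail = 9+8+7+9 = 33 giving 33 weeks.
Since UserTest is critical, the +3 change carries straight to that chain (now 36 weeks).
That remains the longest chain; total 36 weeks.
Change in finish: 36 − 33 = +3 weeks.

3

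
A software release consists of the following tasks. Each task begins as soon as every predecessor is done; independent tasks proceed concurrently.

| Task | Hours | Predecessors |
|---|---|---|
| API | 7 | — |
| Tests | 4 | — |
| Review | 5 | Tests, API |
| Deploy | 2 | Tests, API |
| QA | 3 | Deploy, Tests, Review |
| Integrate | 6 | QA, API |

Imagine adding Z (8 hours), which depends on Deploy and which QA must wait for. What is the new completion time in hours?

26

Originally the project takes 21 hours.
With Z inserted, QA now waits for max(Deploy, Tests, Review, Z).
New critical path: API→Deploy→Z→QA→Integrate = 7+2+8+3+6 = 26 ⇒ 26 hours.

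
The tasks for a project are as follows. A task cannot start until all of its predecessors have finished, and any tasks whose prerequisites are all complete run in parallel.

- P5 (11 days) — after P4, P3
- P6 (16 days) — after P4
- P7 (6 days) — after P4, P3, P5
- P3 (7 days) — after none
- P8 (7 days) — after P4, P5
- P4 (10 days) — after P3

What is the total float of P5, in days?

0

The longest chain is P3→P4→P5→P8 = 7+10+11+7 = 35; overall finish 35 days.
The longest chain containing P5 totals 35 days.
Float = 35 − 35 = 0.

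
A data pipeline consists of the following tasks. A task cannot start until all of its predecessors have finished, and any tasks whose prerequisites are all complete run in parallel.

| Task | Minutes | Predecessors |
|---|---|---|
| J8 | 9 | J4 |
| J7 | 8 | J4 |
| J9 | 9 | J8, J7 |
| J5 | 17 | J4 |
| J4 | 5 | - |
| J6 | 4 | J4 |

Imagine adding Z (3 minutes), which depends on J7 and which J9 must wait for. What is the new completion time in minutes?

25

Originally the job takes 23 minutes.
With Z inserted, J9 now waits for max(J8, J7, Z).
New critical path: J4→J7→Z→J9 = 5+8+3+9 = 25 ⇒ 25 minutes.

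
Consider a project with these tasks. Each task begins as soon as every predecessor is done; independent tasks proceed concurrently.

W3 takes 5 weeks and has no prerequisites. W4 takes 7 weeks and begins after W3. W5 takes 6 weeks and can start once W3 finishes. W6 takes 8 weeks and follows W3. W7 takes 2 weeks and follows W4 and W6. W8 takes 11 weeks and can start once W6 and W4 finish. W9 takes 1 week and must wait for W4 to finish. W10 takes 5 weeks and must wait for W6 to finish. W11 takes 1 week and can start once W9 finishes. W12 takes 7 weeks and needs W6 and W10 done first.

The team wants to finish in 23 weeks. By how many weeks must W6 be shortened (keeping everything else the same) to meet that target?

Current finish: 25 weeks; target: 23.
W6 is on every critical path, so each week cut from W6 cuts the finish by one (this holds down to a finish of 23).
Need 25 − 23 = 2 weeks off W6 → W6 becomes 6 weeks, finish becomes 23.

2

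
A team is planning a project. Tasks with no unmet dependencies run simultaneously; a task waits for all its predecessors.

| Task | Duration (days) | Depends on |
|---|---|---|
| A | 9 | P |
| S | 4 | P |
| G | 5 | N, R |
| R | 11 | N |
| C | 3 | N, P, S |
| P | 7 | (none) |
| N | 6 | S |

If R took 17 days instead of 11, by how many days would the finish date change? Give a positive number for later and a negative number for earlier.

6

As given, the longest chain is P→S→N→R→G = 7+4+6+11+5 = 33, so the finish is 33 days.
Since R is critical, the +6 change carries straight to that chain (now 39 days).
That remains the longest chain; total 39 days.
Change in finish: 39 − 33 = +6 days.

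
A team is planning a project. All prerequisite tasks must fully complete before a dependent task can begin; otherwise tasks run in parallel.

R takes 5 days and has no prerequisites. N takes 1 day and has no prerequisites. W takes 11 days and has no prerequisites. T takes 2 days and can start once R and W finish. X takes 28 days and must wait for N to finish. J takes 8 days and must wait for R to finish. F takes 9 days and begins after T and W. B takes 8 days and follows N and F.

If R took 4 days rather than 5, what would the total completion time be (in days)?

30

Critical path before the change: W→T→F→B = 11+2+9+8 = 30 giving 30 days.
R has 6 days of float (longest path through it is 24).
That remains the longest chain; total 30 days.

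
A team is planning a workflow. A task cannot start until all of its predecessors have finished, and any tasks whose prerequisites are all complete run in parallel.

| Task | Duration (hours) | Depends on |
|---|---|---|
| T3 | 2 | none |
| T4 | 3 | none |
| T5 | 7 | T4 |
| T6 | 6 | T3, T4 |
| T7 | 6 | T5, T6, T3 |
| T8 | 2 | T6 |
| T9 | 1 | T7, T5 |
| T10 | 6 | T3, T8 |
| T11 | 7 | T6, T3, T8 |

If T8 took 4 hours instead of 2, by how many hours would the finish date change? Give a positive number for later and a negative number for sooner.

2

Actual critical path: T4→T6→T8→T11 = 3+6+2+7 = 18 ⇒ 18 hours.
T8 is on the critical path; changing it to 4 makes that path 20 hours.
That remains the longest chain; total 20 hours.
Change in finish: 20 − 18 = +2 hours.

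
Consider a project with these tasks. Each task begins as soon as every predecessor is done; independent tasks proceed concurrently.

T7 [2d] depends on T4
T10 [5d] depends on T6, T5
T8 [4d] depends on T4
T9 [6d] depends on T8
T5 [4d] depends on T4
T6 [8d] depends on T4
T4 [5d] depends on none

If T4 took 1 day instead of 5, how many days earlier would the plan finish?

4

As given, the longest chain is T4→T6→T10 = 5+8+5 = 18, so the finish is 18 days.
T4 lies on that path, so at 1 day the path becomes 14 days.
That remains the longest chain; total 14 days.
Change in finish: 14 − 18 = -4 days.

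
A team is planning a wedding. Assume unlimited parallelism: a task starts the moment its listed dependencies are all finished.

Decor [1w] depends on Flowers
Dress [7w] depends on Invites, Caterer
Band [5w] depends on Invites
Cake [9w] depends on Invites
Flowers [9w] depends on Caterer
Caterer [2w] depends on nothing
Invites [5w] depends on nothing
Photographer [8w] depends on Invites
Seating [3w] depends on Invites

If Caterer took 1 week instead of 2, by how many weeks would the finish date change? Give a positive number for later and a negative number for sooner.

Baseline: Invites→Cake = 5+9 = 14 → 14 weeks.
Caterer is off the critical path — its longest chain is 12 weeks, giving 2 of slack.
The critical path is still Invites→Cake; finish is now 14 weeks.
Change in finish: 14 − 14 = +0 weeks.

0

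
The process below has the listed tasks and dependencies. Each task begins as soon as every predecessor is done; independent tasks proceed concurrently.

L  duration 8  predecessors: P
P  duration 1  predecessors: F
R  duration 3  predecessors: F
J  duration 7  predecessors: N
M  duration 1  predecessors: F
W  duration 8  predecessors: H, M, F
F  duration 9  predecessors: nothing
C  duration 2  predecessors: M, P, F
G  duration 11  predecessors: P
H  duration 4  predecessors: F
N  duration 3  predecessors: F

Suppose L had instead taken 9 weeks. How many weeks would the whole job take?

21

As given, the longest chain is F→H→W = 9+4+8 = 21, so the finish is 21 weeks.
L has 3 weeks of float (longest path through it is 18).
That remains the longest chain; total 21 weeks.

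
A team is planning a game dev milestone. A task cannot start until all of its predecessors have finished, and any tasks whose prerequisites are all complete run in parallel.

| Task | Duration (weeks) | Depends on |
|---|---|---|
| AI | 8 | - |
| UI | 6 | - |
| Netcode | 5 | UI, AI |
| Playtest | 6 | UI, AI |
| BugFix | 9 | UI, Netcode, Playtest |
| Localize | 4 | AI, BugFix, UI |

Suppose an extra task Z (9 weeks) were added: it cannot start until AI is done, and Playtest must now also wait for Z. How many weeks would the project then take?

Originally the project takes 27 weeks.
With Z inserted, Playtest now waits for max(UI, AI, Z).
New critical path: AI→Z→Playtest→BugFix→Localize = 8+9+6+9+4 = 36 ⇒ 36 weeks.

36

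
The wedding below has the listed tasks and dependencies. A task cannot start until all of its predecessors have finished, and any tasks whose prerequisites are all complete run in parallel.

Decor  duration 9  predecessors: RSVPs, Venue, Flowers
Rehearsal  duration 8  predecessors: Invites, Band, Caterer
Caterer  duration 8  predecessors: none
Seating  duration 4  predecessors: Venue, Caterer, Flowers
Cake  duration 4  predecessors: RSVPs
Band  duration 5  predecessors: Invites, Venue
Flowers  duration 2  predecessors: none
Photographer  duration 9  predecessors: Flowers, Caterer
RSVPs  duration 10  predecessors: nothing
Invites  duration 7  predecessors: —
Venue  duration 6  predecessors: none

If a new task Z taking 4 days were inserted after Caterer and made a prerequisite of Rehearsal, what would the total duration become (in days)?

20

Originally the job takes 20 days.
With Z inserted, Rehearsal now waits for max(Invites, Band, Caterer, Z).
New critical path: Caterer→Z→Rehearsal = 8+4+8 = 20 ⇒ 20 days.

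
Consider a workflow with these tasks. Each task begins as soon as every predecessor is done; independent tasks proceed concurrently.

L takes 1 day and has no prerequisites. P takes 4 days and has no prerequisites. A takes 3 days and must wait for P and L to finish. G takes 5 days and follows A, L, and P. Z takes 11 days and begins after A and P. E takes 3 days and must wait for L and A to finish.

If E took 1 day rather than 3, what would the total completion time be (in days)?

18

Critical path before the change: P→A→Z = 4+3+11 = 18 giving 18 days.
The longest path through E is only 10 days, so E has float 8.
That remains the longest chain; total 18 days.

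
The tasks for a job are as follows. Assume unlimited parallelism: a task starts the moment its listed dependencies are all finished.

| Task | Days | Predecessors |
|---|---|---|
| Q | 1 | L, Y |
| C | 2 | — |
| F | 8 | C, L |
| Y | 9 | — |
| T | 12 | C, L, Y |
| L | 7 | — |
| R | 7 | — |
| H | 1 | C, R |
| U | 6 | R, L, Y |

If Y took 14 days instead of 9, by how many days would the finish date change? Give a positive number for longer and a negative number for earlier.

5

The binding path is Y→T = 9+12 = 21; finish at 21 days.
Since Y is critical, the +5 change carries straight to that chain (now 26 days).
That remains the longest chain; total 26 days.
Change in finish: 26 − 21 = +5 days.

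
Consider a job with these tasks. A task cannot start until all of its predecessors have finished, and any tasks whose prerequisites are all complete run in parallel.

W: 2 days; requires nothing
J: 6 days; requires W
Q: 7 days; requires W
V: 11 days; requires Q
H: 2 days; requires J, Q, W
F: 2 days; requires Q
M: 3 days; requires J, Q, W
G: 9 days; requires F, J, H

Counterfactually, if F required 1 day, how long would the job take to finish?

20

Critical path before the change: W→Q→F→G = 2+7+2+9 = 20 giving 20 days.
Since F is critical, the -1 change carries straight to that chain (now 19 days).
New critical path: W→Q→V = 2+7+11 = 20 ⇒ 20 days.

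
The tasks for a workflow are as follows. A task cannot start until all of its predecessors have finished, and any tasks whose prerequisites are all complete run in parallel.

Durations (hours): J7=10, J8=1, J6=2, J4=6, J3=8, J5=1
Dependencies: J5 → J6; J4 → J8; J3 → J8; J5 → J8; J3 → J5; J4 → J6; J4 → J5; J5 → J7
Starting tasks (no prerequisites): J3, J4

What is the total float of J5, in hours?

0

The longest chain is J3→J5→J7 = 8+1+10 = 19; overall finish 19 hours.
J5 finishes as early as 9 and must finish by 9.
Float = 19 − 19 = 0.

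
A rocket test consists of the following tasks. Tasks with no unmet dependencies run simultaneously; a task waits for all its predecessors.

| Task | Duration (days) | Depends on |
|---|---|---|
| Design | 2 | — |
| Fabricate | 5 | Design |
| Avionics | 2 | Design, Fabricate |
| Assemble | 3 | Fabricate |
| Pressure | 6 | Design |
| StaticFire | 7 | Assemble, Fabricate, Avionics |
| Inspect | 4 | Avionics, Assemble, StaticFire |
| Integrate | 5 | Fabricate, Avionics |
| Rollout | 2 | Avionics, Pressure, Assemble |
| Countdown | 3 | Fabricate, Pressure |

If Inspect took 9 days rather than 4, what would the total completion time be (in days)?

26

As given, the longest chain is Design→Fabricate→Assemble→StaticFire→Inspect = 2+5+3+7+4 = 21, so the finish is 21 days.
Inspect lies on that path, so at 9 days the path becomes 26 days.
The critical path is still Design→Fabricate→Assemble→StaticFire→Inspect; finish is now 26 days.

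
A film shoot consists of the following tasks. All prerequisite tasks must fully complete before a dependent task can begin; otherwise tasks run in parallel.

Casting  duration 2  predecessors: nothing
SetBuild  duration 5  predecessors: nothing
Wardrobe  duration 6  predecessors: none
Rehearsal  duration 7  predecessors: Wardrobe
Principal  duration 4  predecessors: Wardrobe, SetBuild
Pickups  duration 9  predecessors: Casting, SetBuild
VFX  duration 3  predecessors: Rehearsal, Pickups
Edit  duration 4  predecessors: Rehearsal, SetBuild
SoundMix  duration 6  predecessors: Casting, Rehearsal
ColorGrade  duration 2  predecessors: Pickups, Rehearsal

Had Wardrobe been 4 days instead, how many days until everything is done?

Baseline: Wardrobe→Rehearsal→SoundMix = 6+7+6 = 19 → 19 days.
Since Wardrobe is critical, the -2 change carries straight to that chain (now 17 days).
New critical path: SetBuild→Pickups→VFX = 5+9+3 = 17 ⇒ 17 days.

17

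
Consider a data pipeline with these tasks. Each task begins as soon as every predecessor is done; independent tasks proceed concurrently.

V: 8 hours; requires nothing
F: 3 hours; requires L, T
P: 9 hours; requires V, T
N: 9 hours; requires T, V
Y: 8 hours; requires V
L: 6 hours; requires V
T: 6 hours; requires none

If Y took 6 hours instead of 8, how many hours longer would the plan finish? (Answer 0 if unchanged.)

0

Actual critical path: V→L→F = 8+6+3 = 17 ⇒ 17 hours.
Y has 1 hour of float (longest path through it is 16).
That remains the longest chain; total 17 hours.
Change in finish: 17 − 17 = +0 hours.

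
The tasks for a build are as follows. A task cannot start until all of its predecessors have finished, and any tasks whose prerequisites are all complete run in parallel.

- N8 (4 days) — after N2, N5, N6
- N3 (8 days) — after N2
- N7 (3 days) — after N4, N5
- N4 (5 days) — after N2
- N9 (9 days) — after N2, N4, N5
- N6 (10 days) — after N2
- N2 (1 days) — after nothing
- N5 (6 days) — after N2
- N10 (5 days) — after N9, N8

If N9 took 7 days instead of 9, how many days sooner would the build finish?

1

Actual critical path: N2→N5→N9→N10 = 1+6+9+5 = 21 ⇒ 21 days.
N9 lies on that path, so at 7 days the path becomes 19 days.
New critical path: N2→N6→N8→N10 = 1+10+4+5 = 20 ⇒ 20 days.
Change in finish: 20 − 21 = -1 days.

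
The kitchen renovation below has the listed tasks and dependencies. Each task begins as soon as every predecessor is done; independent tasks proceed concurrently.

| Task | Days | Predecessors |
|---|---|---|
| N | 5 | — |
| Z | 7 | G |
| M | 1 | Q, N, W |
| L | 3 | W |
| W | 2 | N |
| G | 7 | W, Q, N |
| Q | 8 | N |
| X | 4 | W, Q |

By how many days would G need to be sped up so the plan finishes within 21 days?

Current finish: 27 days; target: 21.
G is on every critical path, so each day cut from G cuts the finish by one (this holds down to a finish of 21).
Need 27 − 21 = 6 days off G → G becomes 1 day, finish becomes 21.

6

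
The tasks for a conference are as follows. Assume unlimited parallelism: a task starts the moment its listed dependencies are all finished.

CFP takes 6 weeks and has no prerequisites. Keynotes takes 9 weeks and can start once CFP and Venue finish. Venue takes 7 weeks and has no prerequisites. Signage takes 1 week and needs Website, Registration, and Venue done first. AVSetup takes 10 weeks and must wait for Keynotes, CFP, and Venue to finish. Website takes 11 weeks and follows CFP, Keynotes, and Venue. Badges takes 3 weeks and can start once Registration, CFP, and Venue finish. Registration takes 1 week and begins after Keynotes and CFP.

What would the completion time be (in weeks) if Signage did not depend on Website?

Before: longest chain Venue→Keynotes→Website→Signage = 7+9+11+1 = 28, finish 28.
Without Website→Signage, Signage's earliest start moves from 27 to 17.
After: Venue→Keynotes→Website = 7+9+11 = 27 → 27 weeks.

27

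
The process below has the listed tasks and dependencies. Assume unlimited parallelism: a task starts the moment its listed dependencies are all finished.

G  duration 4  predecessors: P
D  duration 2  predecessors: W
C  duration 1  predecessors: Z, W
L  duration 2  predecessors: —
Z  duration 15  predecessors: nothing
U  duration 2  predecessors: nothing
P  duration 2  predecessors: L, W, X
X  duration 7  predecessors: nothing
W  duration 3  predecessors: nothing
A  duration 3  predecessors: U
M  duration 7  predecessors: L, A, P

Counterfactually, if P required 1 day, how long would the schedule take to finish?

16

The binding path is X→P→M = 7+2+7 = 16; finish at 16 days.
Since P is critical, the -1 change carries straight to that chain (now 15 days).
New critical path: Z→C = 15+1 = 16 ⇒ 16 days.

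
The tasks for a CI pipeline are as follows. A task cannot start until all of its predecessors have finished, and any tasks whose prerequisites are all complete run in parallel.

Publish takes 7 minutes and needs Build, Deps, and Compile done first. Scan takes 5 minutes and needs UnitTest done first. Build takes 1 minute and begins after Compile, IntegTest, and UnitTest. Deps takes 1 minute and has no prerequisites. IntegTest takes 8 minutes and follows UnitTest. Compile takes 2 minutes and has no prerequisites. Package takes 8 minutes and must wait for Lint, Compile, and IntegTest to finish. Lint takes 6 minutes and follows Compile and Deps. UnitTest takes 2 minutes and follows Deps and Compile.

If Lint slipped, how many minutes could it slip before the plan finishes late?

Critical path: Compile→UnitTest→IntegTest→Build→Publish = 2+2+8+1+7 = 20, so the finish is 20 minutes.
Lint finishes as early as 8 and must finish by 12.
Float = 20 − 16 = 4.

4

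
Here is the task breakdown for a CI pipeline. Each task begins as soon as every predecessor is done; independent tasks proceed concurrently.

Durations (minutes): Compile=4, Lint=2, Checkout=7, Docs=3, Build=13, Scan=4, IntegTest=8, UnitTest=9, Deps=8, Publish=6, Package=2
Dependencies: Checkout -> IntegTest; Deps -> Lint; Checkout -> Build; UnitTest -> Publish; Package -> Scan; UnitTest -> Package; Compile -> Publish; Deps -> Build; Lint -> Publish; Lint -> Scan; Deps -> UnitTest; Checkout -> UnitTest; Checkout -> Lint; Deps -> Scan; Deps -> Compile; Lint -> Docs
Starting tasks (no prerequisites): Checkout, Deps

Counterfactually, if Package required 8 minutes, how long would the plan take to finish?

Baseline: Deps→UnitTest→Package→Scan = 8+9+2+4 = 23 → 23 minutes.
Package lies on that path, so at 8 minutes the path becomes 29 minutes.
No other chain overtakes it, so the finish is 29 minutes.

29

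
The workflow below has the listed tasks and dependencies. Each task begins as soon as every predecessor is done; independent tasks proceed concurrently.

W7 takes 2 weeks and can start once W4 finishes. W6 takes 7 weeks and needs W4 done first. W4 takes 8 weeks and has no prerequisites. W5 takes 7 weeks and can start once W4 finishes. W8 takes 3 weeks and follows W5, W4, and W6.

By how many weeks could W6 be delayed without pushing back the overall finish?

W4→W5→W8 = 8+7+3 = 18 sets the makespan at 18 weeks.
The longest chain containing W6 totals 18 weeks.
Slack of W6 = 8 − 8 = 0 weeks.

0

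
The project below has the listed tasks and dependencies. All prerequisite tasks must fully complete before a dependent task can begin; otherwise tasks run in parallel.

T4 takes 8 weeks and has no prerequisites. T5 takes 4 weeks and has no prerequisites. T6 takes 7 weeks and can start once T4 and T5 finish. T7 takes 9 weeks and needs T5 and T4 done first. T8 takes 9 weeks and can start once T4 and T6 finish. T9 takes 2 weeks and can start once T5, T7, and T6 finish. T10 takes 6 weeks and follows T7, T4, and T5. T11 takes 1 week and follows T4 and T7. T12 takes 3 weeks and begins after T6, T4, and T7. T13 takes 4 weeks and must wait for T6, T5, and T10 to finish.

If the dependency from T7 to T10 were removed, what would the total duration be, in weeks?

Before: longest chain T4→T7→T10→T13 = 8+9+6+4 = 27, finish 27.
Without T7→T10, T10's earliest start moves from 17 to 8.
New critical path: T4→T6→T8 = 8+7+9 = 24 ⇒ 24 weeks.

24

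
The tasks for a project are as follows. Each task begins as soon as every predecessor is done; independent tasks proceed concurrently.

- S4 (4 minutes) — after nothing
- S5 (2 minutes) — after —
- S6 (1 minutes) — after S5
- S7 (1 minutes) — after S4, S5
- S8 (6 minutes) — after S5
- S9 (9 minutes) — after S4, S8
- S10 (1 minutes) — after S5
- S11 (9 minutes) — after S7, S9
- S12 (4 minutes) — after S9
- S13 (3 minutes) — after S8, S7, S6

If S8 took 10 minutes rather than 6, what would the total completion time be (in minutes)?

30

As given, the longest chain is S5→S8→S9→S11 = 2+6+9+9 = 26, so the finish is 26 minutes.
Since S8 is critical, the +4 change carries straight to that chain (now 30 minutes).
No other chain overtakes it, so the finish is 30 minutes.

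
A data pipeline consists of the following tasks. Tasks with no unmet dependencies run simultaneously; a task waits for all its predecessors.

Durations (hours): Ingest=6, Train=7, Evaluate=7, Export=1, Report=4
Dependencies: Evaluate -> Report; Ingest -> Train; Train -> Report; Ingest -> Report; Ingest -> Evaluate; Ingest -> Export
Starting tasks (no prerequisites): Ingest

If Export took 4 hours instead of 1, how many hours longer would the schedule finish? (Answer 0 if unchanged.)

0

Baseline: Ingest→Train→Report = 6+7+4 = 17 → 17 hours.
Export has 10 hours of float (longest path through it is 7).
The critical path is still Ingest→Train→Report; finish is now 17 hours.
Change in finish: 17 − 17 = +0 hours.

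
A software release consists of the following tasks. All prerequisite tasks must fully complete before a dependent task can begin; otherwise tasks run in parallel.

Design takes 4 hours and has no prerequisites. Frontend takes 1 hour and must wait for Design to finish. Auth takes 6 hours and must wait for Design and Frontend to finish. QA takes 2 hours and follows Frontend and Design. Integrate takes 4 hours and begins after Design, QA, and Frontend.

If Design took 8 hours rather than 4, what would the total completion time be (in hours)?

15

The binding path is Design→Frontend→Auth = 4+1+6 = 11; finish at 11 hours.
Design is on the critical path; changing it to 8 makes that path 15 hours.
That remains the longest chain; total 15 hours.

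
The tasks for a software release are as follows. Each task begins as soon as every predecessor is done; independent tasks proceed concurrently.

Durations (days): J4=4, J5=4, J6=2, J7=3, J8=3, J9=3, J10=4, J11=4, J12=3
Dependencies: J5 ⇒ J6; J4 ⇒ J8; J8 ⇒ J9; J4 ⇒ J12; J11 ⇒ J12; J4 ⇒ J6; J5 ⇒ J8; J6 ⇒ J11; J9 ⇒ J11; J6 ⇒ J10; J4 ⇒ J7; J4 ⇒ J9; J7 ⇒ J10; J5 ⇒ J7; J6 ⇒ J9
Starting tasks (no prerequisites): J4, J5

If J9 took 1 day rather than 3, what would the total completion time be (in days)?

15

Actual critical path: J4→J8→J9→J11→J12 = 4+3+3+4+3 = 17 ⇒ 17 days.
J9 lies on that path, so at 1 day the path becomes 15 days.
That remains the longest chain; total 15 days.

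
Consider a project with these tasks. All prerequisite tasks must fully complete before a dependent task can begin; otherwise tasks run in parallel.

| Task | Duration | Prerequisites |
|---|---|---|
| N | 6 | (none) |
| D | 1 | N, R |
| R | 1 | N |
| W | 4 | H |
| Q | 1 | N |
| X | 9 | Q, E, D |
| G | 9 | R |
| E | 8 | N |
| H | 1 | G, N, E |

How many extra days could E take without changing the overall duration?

0

The longest chain is N→E→X = 6+8+9 = 23; overall finish 23 days.
E finishes as early as 14 and must finish by 14.
Slack of E = 6 − 6 = 0 days.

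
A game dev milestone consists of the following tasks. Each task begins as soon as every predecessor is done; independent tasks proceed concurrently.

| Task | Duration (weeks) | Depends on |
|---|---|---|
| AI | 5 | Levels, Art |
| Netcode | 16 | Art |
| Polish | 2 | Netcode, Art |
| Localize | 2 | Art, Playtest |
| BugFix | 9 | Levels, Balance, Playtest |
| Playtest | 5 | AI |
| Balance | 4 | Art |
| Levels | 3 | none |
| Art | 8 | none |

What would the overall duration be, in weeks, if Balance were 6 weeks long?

Baseline: Art→AI→Playtest→BugFix = 8+5+5+9 = 27 → 27 weeks.
The longest path through Balance is only 21 weeks, so Balance has float 6.
That remains the longest chain; total 27 weeks.

27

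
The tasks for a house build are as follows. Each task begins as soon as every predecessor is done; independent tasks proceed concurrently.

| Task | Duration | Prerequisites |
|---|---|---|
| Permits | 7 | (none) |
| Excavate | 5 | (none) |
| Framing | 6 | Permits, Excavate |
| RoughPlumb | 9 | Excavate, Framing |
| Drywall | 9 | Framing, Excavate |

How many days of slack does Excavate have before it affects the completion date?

Permits→Framing→RoughPlumb = 7+6+9 = 22 sets the makespan at 22 days.
Longest path through Excavate: 20 days (earliest finish 5, latest finish 7).
So Excavate can slip 7 − 5 = 2 days.

2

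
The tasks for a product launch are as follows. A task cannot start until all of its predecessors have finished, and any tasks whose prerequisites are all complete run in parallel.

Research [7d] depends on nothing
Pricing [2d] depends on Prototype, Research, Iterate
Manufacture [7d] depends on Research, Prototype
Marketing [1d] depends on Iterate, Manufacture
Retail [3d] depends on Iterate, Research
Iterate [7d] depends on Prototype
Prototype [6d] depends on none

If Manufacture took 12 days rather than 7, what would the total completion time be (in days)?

Actual critical path: Prototype→Iterate→Retail = 6+7+3 = 16 ⇒ 16 days.
Manufacture is off the critical path — its longest chain is 15 days, giving 1 of slack.
The binding chain switches to Research→Manufacture→Marketing = 7+12+1 = 20; finish 20 days.

20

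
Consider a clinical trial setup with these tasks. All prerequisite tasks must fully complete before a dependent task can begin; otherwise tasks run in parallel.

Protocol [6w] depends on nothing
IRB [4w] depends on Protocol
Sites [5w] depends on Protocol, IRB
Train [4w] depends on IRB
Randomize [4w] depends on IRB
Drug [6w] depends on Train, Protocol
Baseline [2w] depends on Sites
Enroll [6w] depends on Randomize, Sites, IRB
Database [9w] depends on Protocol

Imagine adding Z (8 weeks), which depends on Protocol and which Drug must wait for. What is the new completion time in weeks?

Originally the project takes 21 weeks.
With Z inserted, Drug now waits for max(Train, Protocol, Z).
New critical path: Protocol→IRB→Sites→Enroll = 6+4+5+6 = 21 ⇒ 21 weeks.

21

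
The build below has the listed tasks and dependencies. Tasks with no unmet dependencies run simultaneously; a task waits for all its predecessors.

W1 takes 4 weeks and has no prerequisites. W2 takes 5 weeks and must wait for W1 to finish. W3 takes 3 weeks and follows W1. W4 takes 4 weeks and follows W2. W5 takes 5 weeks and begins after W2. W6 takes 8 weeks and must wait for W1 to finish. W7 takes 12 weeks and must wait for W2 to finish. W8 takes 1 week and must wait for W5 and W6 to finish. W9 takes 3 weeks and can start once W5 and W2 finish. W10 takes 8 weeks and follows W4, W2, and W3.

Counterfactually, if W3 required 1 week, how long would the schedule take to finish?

21

Actual critical path: W1→W2→W4→W10 = 4+5+4+8 = 21 ⇒ 21 weeks.
The longest path through W3 is only 15 weeks, so W3 has float 6.
The critical path is still W1→W2→W4→W10; finish is now 21 weeks.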